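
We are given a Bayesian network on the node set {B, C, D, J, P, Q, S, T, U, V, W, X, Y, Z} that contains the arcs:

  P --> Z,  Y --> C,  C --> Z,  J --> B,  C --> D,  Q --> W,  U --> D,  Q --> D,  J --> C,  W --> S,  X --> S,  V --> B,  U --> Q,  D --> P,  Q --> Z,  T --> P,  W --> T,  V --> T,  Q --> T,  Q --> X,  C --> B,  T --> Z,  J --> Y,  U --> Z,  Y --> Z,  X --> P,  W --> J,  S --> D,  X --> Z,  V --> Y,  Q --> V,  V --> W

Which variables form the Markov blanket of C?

{B, D, J, P, Q, S, T, U, V, X, Y, Z}

Recall MB(v) = parents ∪ children ∪ spouses, where spouses are the other parents of v's children.
C has children B, D, Z.
Parents of C: J, Y.
Parents of each child, excluding C:
  parents(B) \ {C} = {J, V}.
  D also has parents Q, S, U.
  Z's other parents are P, Q, T, U, X, Y.
Taking the union gives {B, D, J, P, Q, S, T, U, V, X, Y, Z}.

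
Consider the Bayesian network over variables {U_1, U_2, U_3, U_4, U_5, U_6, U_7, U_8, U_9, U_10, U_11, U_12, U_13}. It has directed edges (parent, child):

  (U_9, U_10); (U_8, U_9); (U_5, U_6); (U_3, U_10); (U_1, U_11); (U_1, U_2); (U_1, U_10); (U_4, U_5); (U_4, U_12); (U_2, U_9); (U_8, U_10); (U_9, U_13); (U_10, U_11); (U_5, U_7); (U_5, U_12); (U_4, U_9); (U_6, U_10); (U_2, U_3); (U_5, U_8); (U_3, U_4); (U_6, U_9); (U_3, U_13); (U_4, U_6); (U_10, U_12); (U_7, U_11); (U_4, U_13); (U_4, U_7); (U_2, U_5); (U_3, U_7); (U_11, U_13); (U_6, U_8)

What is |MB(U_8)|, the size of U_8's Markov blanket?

A node's Markov blanket = Pa ∪ Ch ∪ (parents of Ch other than the node itself).
U_8 has children U_9, U_10.
U_8's parents: U_5, U_6.
For each child, the remaining parents (spouses of U_8):
  U_9's other parents are U_2, U_4, U_6.
  parents(U_10) \ {U_8} = {U_1, U_3, U_6, U_9}.
MB(U_8) = {U_1, U_2, U_3, U_4, U_5, U_6, U_9, U_10}, which has 8 nodes.

8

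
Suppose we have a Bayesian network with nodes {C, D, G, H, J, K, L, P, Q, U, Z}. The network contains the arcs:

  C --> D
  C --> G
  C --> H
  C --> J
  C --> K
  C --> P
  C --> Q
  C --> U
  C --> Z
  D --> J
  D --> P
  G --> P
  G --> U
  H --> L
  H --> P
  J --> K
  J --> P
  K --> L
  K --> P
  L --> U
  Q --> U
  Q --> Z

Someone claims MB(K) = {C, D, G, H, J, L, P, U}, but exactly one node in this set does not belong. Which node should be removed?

U

K's parents: C, J.
K's children: L, P.
Other parents of K's children:
  L: H
  P: C, D, G, H, J
MB(K) = {C, D, G, H, J, L, P}.
U is neither a parent, child, nor co-parent of K, so it does not belong.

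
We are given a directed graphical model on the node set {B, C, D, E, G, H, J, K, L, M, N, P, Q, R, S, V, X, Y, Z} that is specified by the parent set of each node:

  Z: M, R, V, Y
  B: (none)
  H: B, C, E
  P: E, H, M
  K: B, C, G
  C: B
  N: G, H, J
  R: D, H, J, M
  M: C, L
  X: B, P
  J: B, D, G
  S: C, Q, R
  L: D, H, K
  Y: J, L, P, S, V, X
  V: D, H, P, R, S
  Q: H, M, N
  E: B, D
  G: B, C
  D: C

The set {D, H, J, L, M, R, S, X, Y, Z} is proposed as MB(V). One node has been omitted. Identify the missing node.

P

By definition, MB(V) is built from V's parents, V's children, and the co-parents of V.
Pa(V) = {D, H, P, R, S}.
Children of V: Y, Z.
For each child, the remaining parents (spouses of V):
  Y: J, L, P, S, X
  Z: M, R, Y
MB(V) = {D, H, J, L, M, P, R, S, X, Y, Z}.
Comparing with the claimed set, P is missing.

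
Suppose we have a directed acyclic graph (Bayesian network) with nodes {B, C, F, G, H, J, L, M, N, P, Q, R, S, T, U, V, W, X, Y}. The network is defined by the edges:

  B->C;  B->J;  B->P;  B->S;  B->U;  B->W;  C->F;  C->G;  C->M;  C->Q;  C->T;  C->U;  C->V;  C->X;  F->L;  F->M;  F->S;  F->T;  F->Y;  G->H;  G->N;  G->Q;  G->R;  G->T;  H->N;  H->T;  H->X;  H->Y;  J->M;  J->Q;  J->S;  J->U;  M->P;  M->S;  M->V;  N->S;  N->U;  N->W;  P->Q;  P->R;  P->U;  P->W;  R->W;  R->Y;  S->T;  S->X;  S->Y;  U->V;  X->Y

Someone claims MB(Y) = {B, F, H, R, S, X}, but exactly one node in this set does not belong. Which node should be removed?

By definition, MB(Y) is built from Y's parents, Y's children, and the co-parents of Y.
Pa(Y) = {F, H, R, S, X}.
Y's children: none.
With no children, Y has no spouses; the co-parent set is empty.
MB(Y) = {F, H, R, S, X}.
B is neither a parent, child, nor co-parent of Y, so it does not belong.

B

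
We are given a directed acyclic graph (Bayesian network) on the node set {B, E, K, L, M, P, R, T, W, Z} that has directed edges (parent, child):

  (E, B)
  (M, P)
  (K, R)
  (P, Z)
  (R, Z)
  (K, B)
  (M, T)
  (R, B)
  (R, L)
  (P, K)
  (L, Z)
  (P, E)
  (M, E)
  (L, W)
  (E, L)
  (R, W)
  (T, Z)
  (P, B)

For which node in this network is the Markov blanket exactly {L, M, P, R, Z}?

The target node must have every member of {L, M, P, R, Z} as a parent, child, or co-parent, and no others.
Parents of T: M; children: Z; co-parents: L, P, R.
These exactly cover the given set, so the node is T.

T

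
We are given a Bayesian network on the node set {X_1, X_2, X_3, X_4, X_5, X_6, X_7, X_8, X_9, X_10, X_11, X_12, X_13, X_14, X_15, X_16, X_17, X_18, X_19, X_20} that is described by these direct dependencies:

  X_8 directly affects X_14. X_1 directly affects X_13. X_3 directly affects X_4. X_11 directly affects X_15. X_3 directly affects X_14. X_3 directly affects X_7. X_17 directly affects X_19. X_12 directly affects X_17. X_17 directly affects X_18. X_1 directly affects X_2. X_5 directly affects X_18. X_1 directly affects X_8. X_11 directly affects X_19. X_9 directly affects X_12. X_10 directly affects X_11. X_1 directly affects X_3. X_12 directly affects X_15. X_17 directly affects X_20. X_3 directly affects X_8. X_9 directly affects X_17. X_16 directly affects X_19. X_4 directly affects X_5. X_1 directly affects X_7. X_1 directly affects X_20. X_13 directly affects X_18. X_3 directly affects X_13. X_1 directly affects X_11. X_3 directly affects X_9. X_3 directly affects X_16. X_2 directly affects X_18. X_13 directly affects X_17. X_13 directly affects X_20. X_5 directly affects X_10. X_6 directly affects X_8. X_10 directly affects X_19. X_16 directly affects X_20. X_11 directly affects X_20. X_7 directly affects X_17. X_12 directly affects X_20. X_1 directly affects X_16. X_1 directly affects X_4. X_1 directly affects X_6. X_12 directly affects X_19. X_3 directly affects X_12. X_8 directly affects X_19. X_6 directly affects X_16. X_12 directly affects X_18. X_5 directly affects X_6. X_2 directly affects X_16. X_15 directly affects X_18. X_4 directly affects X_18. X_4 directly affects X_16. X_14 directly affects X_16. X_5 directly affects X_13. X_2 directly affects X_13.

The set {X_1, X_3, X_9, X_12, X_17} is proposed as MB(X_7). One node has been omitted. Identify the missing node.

X_13

Parents of X_7: X_1, X_3.
X_7's children: X_17.
Co-parents of X_7 (other parents of its children):
  X_17's other parents are X_9, X_12, X_13.
MB(X_7) = {X_1, X_3, X_9, X_12, X_13, X_17}.
Comparing with the claimed set, X_13 is missing.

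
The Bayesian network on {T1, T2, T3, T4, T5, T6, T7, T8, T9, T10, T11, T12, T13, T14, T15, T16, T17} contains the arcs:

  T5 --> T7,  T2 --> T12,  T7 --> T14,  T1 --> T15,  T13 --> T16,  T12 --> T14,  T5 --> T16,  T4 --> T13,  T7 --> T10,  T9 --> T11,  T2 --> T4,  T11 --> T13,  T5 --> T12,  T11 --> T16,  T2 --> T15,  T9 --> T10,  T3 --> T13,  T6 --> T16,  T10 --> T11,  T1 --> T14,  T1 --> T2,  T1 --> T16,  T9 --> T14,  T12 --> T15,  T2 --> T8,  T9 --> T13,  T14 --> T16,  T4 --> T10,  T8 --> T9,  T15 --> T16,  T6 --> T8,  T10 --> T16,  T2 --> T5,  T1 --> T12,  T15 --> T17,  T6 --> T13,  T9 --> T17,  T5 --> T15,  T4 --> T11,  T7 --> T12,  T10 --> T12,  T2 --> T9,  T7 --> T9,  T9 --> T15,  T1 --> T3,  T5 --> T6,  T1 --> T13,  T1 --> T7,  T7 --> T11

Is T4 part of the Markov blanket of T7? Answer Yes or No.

T4 is a co-parent of T7: both are parents of T10, T11.
So T4 ∈ MB(T7).

Yes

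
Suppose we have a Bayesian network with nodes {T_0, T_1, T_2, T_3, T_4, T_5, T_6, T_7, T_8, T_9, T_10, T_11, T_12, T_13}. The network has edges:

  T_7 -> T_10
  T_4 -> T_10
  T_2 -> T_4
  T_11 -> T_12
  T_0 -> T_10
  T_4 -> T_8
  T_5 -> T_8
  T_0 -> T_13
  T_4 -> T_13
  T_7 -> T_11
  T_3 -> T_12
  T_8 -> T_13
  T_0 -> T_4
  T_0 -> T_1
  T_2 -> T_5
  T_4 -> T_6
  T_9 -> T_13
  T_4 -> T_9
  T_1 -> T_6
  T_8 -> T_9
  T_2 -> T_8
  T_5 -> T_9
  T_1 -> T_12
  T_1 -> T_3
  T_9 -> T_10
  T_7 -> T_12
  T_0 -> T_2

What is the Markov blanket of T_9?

{T_0, T_4, T_5, T_7, T_8, T_10, T_13}

The Markov blanket of a node is its parents, its children, and the other parents of its children.
Pa(T_9) = {T_4, T_5, T_8}.
T_9 has children T_10, T_13.
Parents of each child, excluding T_9:
  T_10 also has parents T_0, T_4, T_7.
  T_13 also has parents T_0, T_4, T_8.
MB(T_9) = {T_0, T_4, T_5, T_7, T_8, T_10, T_13}.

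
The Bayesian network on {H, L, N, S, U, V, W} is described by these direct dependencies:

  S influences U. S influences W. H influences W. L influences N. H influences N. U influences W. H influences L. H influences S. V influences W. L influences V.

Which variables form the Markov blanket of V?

{H, L, S, U, W}

By definition, MB(V) is built from V's parents, V's children, and the co-parents of V.
Parents of V: L.
Children of V: W.
Other parents of V's children:
  W: H, S, U
So the Markov blanket of V is {H, L, S, U, W}.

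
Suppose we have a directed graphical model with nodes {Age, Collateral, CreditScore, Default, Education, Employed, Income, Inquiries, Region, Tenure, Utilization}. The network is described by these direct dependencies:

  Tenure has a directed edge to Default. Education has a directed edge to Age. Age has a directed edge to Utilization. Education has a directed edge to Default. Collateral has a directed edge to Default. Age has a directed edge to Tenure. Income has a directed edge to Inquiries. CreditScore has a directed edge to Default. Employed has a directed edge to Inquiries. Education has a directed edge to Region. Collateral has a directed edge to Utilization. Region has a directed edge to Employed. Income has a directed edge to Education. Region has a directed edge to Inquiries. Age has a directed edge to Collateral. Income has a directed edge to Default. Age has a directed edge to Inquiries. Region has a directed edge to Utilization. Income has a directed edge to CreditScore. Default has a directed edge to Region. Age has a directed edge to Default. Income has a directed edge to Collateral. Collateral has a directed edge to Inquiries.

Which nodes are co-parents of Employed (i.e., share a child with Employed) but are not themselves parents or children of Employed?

Children of Employed: Inquiries.
  Inquiries: Age, Collateral, Income, Region
Excluding nodes already adjacent to Employed (Inquiries, Region), the co-parent-only contribution is {Age, Collateral, Income}.

{Age, Collateral, Income}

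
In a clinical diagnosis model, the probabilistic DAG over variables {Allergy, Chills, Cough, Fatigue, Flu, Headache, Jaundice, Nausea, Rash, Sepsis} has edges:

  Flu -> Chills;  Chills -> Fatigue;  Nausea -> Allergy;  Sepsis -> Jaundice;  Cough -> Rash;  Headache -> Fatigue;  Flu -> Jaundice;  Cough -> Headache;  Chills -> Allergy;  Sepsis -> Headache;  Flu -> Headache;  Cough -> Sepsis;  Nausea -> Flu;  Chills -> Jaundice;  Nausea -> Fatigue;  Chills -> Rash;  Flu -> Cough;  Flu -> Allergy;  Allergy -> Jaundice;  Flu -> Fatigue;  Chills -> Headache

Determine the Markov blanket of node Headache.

Children of Headache: Fatigue.
Pa(Headache) = {Chills, Cough, Flu, Sepsis}.
Parents of each child, excluding Headache:
  Fatigue also has parents Chills, Flu, Nausea.
Union: {Chills, Cough, Flu, Sepsis} ∪ {Fatigue} ∪ {Chills, Flu, Nausea} = {Chills, Cough, Fatigue, Flu, Nausea, Sepsis}.

{Chills, Cough, Fatigue, Flu, Nausea, Sepsis}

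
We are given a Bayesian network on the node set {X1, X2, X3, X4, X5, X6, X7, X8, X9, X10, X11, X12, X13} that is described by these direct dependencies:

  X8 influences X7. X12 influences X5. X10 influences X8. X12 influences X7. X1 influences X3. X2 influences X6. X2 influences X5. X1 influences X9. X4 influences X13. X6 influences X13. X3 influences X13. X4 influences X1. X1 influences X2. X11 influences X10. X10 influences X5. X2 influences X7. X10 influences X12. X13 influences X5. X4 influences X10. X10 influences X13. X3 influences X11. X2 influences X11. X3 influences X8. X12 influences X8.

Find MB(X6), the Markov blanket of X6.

By definition, MB(X6) is built from X6's parents, X6's children, and the co-parents of X6.
X6's children: X13.
Pa(X6) = {X2}.
For each child, the remaining parents (spouses of X6):
  parents(X13) \ {X6} = {X3, X4, X10}.
Taking the union gives {X2, X3, X4, X10, X13}.

{X2, X3, X4, X10, X13}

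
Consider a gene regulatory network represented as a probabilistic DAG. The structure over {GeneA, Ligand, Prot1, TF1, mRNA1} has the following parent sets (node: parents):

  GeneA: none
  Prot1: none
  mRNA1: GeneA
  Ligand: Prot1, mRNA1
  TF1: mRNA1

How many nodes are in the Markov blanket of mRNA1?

Pa(mRNA1) = {GeneA}.
Children of mRNA1: Ligand, TF1.
Co-parents of mRNA1 (other parents of its children):
  Ligand: Prot1
  TF1: —
MB(mRNA1) = {GeneA, Ligand, Prot1, TF1}, which has 4 nodes.

4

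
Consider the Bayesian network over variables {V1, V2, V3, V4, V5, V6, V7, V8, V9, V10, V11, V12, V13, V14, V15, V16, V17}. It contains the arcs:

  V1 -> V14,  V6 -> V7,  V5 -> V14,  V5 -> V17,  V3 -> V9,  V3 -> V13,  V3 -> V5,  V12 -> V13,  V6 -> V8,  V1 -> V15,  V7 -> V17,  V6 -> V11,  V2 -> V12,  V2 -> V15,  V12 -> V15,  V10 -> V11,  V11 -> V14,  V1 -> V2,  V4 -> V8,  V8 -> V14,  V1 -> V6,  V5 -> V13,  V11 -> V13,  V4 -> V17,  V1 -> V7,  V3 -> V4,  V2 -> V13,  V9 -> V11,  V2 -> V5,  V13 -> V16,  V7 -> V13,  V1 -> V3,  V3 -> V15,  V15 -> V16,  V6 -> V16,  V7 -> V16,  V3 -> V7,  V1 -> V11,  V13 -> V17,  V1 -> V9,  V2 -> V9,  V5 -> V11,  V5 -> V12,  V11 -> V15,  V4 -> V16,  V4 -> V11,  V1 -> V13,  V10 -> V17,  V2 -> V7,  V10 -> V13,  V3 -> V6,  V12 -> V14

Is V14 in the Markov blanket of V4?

V4's parents: V3.
V4 has children V8, V11, V16, V17.
Other parents of V4's children:
  V8: V6
  V11: V1, V5, V6, V9, V10
  V16: V6, V7, V13, V15
  V17: V5, V7, V10, V13
MB(V4) = {V1, V3, V5, V6, V7, V8, V9, V10, V11, V13, V15, V16, V17}; V14 is not in this set.

No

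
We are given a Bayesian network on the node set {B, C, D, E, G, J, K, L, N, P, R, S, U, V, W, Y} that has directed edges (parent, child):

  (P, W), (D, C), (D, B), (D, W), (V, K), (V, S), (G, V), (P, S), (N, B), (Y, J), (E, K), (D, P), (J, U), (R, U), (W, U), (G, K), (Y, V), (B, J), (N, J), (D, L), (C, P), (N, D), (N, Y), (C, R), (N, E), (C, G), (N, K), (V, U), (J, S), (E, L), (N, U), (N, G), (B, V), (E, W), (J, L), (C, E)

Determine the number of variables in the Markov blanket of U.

Pa(U) = {J, N, R, V, W}.
U has no children.
U has no children, so there are no co-parents.
MB(U) = {J, N, R, V, W}, which has 5 nodes.

5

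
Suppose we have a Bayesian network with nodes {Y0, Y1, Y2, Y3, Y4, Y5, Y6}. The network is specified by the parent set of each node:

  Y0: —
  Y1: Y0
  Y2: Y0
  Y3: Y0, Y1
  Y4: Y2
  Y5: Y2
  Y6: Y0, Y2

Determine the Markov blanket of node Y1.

The Markov blanket of a node is its parents, its children, and the other parents of its children.
Parents of Y1: Y0.
Y1 has child Y3.
Parents of each child, excluding Y1:
  Y3's other parent is Y0.
Union: {Y0} ∪ {Y3} ∪ {Y0} = {Y0, Y3}.

{Y0, Y3}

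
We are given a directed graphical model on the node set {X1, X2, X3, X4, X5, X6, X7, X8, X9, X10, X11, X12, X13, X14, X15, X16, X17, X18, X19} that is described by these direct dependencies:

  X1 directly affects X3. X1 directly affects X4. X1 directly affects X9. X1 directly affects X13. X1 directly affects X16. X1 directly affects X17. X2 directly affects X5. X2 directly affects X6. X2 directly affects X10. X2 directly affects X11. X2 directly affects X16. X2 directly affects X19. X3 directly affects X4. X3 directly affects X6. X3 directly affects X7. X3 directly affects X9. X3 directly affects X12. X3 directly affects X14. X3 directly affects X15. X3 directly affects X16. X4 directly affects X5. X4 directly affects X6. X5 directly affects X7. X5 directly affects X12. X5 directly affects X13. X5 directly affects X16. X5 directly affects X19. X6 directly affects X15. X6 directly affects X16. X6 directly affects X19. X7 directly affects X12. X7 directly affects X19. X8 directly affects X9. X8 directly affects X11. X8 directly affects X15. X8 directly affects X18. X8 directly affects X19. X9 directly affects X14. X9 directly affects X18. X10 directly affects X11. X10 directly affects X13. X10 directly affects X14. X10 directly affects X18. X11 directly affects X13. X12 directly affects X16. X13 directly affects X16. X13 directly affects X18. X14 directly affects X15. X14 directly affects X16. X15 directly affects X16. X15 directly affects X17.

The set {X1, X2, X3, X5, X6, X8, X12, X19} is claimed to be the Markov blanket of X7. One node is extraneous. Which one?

By definition, MB(X7) is built from X7's parents, X7's children, and the co-parents of X7.
X7's children: X12, X19.
Pa(X7) = {X3, X5}.
Other parents of X7's children:
  parents(X12) \ {X7} = {X3, X5}.
  X19 also has parents X2, X5, X6, X8.
MB(X7) = {X2, X3, X5, X6, X8, X12, X19}.
X1 is neither a parent, child, nor co-parent of X7, so it does not belong.

X1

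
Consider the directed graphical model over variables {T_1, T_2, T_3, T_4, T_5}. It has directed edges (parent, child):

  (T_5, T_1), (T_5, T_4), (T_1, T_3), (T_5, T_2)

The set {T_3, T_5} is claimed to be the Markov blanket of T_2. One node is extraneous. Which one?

T_3

A node's Markov blanket = Pa ∪ Ch ∪ (parents of Ch other than the node itself).
Ch(T_2) = {}.
Parents of T_2: T_5.
With no children, T_2 has no spouses; the co-parent set is empty.
MB(T_2) = {T_5}.
T_3 is neither a parent, child, nor co-parent of T_2, so it does not belong.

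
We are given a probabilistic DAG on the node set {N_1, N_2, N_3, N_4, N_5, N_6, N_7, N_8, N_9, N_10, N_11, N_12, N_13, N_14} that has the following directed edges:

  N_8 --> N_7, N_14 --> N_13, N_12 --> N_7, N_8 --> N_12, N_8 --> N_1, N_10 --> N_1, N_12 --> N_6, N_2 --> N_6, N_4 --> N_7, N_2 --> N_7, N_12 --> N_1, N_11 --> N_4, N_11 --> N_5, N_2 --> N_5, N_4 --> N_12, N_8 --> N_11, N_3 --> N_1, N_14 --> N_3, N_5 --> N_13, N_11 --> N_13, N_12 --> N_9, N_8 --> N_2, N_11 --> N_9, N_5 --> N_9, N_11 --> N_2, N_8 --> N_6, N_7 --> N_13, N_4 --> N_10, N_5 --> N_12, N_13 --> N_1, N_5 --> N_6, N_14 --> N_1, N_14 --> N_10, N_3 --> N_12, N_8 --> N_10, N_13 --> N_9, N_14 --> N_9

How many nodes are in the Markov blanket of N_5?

Pa(N_5) = {N_2, N_11}.
Children of N_5: N_6, N_9, N_12, N_13.
Parents of each child, excluding N_5:
  N_12: N_3, N_4, N_8
  N_13: N_7, N_11, N_14
  N_6: N_2, N_8, N_12
  N_9: N_11, N_12, N_13, N_14
MB(N_5) = {N_2, N_3, N_4, N_6, N_7, N_8, N_9, N_11, N_12, N_13, N_14}, which has 11 nodes.

11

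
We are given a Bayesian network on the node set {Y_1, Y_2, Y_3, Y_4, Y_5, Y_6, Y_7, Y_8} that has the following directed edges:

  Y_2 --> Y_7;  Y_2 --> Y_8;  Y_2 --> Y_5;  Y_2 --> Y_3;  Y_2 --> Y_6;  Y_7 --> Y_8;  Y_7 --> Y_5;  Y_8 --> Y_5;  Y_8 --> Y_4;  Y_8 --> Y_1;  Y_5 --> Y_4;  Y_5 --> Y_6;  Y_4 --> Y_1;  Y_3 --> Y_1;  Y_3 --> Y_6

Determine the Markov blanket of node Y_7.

{Y_2, Y_5, Y_8}

The Markov blanket of a node is its parents, its children, and the other parents of its children.
Parents of Y_7: Y_2.
Y_7 has children Y_5, Y_8.
For each child, the remaining parents (spouses of Y_7):
  Y_8 also has parent Y_2.
  parents(Y_5) \ {Y_7} = {Y_2, Y_8}.
MB(Y_7) = {Y_2, Y_5, Y_8}.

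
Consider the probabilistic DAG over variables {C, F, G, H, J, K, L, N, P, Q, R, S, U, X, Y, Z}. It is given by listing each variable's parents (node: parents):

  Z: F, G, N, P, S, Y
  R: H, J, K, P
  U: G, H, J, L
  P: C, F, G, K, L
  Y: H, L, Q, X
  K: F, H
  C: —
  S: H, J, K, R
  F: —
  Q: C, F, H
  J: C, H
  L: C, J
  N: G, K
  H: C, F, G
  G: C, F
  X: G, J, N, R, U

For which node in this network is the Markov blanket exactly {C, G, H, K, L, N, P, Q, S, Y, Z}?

The target node must have every member of {C, G, H, K, L, N, P, Q, S, Y, Z} as a parent, child, or co-parent, and no others.
Parents of F: none; children: G, H, K, P, Q, Z; co-parents: C, G, H, K, L, N, P, S, Y.
These exactly cover the given set, so the node is F.

F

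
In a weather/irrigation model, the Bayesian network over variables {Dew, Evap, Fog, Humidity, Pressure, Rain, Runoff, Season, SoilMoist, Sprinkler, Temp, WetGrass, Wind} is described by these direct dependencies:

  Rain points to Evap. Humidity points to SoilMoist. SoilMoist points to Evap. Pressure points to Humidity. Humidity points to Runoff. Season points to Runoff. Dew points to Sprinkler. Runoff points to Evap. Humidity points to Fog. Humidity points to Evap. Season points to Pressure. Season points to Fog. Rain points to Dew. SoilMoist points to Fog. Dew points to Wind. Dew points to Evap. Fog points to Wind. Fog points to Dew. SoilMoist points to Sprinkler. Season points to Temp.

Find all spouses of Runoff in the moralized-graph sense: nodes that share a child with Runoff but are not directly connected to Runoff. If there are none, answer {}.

Children of Runoff: Evap.
  Evap's other parents are Dew, Humidity, Rain, SoilMoist.
Excluding nodes already adjacent to Runoff (Evap, Humidity, Season), the co-parent-only contribution is {Dew, Rain, SoilMoist}.

{Dew, Rain, SoilMoist}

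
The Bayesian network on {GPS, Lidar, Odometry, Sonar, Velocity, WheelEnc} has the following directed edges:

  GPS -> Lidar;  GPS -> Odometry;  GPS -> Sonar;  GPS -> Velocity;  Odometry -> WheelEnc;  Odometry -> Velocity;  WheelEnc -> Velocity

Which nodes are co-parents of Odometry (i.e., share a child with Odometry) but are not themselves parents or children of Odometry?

{}

Children of Odometry: Velocity, WheelEnc.
  WheelEnc: no additional parents.
  Velocity's other parents are GPS, WheelEnc.
Excluding nodes already adjacent to Odometry (GPS, Velocity, WheelEnc), the co-parent-only contribution is {}.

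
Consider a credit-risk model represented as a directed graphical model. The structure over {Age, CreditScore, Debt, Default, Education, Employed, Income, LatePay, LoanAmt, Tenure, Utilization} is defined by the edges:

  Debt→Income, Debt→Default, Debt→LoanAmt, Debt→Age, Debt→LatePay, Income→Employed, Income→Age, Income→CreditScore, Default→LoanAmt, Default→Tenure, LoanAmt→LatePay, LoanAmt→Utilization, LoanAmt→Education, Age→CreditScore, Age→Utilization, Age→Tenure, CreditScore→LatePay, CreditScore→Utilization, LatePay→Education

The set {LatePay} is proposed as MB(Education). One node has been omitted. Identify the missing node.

LoanAmt

Education's children: none.
Pa(Education) = {LatePay, LoanAmt}.
With no children, Education has no spouses; the co-parent set is empty.
MB(Education) = {LatePay, LoanAmt}.
Comparing with the claimed set, LoanAmt is missing.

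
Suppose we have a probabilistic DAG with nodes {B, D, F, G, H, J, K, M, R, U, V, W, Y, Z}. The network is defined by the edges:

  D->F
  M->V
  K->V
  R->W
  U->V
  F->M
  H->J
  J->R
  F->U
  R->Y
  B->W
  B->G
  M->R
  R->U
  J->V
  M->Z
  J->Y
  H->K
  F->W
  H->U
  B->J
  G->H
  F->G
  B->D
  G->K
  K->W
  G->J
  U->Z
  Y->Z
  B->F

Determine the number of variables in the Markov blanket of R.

R's parents: J, M.
R has children U, W, Y.
Other parents of R's children:
  U's other parents are F, H.
  W's other parents are B, F, K.
  parents(Y) \ {R} = {J}.
MB(R) = {B, F, H, J, K, M, U, W, Y}, which has 9 nodes.

9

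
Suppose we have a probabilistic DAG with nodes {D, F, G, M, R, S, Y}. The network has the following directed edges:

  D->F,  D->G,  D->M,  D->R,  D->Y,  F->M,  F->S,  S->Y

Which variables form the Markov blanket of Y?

{D, S}

By definition, MB(Y) is built from Y's parents, Y's children, and the co-parents of Y.
Y has no children.
Y's parents: D, S.
Y has no children, so there are no co-parents.
MB(Y) = {D, S}.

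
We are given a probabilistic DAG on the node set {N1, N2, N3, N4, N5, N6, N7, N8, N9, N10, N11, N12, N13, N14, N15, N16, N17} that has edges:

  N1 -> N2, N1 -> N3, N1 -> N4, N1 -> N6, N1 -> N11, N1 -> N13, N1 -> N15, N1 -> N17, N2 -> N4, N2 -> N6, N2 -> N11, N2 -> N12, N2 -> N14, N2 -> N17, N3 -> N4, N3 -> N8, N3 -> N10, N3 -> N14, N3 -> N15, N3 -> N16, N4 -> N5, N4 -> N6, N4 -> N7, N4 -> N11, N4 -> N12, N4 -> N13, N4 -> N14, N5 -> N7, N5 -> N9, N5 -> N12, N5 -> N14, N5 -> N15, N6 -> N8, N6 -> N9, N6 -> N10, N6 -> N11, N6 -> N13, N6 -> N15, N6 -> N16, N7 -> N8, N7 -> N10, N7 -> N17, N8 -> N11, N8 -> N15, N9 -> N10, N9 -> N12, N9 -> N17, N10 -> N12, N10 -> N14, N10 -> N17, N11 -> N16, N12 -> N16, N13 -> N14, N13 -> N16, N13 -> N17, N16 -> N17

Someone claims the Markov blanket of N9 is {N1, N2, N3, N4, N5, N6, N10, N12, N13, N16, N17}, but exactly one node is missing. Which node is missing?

N9 has parents N5, N6.
Ch(N9) = {N10, N12, N17}.
Other parents of N9's children:
  N10: N3, N6, N7
  N12: N2, N4, N5, N10
  N17: N1, N2, N7, N10, N13, N16
MB(N9) = {N1, N2, N3, N4, N5, N6, N7, N10, N12, N13, N16, N17}.
Comparing with the claimed set, N7 is missing.

N7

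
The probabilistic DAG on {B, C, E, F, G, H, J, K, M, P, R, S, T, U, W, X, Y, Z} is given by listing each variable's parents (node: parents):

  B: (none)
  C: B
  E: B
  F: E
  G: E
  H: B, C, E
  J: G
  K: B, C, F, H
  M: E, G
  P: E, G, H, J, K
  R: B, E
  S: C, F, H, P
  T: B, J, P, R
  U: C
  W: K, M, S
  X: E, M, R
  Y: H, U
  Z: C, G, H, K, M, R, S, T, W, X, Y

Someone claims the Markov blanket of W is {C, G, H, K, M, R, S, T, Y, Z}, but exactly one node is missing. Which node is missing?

X

The Markov blanket of a node is its parents, its children, and the other parents of its children.
Children of W: Z.
W's parents: K, M, S.
For each child, the remaining parents (spouses of W):
  parents(Z) \ {W} = {C, G, H, K, M, R, S, T, X, Y}.
MB(W) = {C, G, H, K, M, R, S, T, X, Y, Z}.
Comparing with the claimed set, X is missing.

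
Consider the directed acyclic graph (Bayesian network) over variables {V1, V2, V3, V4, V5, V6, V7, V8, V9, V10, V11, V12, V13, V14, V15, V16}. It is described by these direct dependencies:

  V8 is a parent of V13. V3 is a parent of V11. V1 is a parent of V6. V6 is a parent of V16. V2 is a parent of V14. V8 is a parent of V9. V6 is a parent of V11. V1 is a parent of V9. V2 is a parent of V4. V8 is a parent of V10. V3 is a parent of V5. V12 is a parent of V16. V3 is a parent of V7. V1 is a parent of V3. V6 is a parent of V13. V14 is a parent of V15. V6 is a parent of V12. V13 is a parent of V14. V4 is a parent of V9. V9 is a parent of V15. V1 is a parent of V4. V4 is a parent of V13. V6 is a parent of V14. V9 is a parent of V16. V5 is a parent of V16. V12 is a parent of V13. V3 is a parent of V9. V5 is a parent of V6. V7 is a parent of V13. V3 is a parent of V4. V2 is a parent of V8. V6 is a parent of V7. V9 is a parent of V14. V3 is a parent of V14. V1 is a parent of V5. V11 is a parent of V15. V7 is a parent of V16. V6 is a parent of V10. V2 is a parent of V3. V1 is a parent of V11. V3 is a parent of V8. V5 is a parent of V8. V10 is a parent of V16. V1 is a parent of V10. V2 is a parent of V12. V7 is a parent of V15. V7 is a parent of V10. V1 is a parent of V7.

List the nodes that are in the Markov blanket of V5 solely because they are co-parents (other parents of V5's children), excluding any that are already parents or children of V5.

{V2, V7, V9, V10, V12}

Children of V5: V6, V8, V16.
  V6: V1
  V8: V2, V3
  V16: V6, V7, V9, V10, V12
Excluding nodes already adjacent to V5 (V1, V3, V6, V8, V16), the co-parent-only contribution is {V2, V7, V9, V10, V12}.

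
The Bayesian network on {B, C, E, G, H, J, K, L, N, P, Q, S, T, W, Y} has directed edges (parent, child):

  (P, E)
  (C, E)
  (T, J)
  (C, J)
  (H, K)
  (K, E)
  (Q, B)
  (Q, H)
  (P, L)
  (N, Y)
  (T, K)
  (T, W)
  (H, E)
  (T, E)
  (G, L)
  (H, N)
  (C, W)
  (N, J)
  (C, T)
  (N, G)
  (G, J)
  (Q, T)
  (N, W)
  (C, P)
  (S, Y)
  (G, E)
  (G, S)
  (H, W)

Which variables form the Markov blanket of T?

{C, E, G, H, J, K, N, P, Q, W}

The Markov blanket of a node is its parents, its children, and the other parents of its children.
Pa(T) = {C, Q}.
Children of T: E, J, K, W.
For each child, the remaining parents (spouses of T):
  parents(J) \ {T} = {C, G, N}.
  parents(K) \ {T} = {H}.
  parents(E) \ {T} = {C, G, H, K, P}.
  W's other parents are C, H, N.
So the Markov blanket of T is {C, E, G, H, J, K, N, P, Q, W}.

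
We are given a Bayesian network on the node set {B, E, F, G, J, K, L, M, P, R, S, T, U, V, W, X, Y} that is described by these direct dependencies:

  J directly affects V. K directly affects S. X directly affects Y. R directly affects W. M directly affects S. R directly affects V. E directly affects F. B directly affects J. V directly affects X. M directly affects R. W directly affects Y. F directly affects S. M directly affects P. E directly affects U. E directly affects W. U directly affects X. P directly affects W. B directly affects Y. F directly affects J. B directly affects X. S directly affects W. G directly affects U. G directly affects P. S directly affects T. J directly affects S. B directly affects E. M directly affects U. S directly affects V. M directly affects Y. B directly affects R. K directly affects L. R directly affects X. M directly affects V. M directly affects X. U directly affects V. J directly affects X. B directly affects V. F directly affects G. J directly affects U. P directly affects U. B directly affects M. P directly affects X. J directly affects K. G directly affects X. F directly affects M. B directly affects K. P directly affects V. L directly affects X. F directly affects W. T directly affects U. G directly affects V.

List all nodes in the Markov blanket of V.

{B, G, J, L, M, P, R, S, U, X}

The Markov blanket of a node is its parents, its children, and the other parents of its children.
Ch(V) = {X}.
Pa(V) = {B, G, J, M, P, R, S, U}.
Other parents of V's children:
  X also has parents B, G, J, L, M, P, R, U.
So the Markov blanket of V is {B, G, J, L, M, P, R, S, U, X}.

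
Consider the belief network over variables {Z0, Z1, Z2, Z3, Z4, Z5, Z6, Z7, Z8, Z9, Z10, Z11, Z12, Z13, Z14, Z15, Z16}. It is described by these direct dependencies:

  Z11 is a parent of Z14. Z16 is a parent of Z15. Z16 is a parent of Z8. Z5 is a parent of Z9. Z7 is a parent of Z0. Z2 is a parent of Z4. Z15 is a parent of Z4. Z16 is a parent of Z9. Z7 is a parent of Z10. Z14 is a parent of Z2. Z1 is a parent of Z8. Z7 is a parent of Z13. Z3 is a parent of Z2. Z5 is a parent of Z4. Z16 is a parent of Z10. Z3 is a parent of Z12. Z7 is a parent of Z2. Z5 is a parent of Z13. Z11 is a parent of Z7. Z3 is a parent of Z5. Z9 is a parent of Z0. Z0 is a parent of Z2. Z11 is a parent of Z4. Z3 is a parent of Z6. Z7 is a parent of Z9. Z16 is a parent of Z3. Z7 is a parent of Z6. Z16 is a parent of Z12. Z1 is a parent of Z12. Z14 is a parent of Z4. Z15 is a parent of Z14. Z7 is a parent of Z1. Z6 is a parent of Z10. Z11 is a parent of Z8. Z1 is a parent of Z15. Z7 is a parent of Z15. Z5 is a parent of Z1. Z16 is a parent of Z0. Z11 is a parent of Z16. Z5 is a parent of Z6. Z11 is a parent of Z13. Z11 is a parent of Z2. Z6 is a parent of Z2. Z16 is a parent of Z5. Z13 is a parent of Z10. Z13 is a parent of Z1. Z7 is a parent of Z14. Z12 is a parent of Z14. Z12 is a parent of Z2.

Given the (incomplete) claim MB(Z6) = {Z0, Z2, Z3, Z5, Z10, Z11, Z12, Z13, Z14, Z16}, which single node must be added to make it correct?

Z7

Z6's children: Z2, Z10.
Parents of Z6: Z3, Z5, Z7.
Co-parents of Z6 (other parents of its children):
  Z10 also has parents Z7, Z13, Z16.
  Z2 also has parents Z0, Z3, Z7, Z11, Z12, Z14.
MB(Z6) = {Z0, Z2, Z3, Z5, Z7, Z10, Z11, Z12, Z13, Z14, Z16}.
Comparing with the claimed set, Z7 is missing.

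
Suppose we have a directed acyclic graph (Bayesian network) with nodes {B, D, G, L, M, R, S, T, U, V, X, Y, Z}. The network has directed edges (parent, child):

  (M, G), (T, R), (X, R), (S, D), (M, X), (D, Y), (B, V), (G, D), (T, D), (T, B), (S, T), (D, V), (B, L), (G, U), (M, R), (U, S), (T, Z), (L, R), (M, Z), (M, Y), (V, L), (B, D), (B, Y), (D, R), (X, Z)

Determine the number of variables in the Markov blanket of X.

6

Children of X: R, Z.
X has parent M.
For each child, the remaining parents (spouses of X):
  Z: M, T
  R: D, L, M, T
MB(X) = {D, L, M, R, T, Z}, which has 6 nodes.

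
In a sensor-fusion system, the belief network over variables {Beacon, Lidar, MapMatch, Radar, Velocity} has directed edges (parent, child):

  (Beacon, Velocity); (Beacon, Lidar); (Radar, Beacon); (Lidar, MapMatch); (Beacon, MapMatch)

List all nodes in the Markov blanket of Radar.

{Beacon}

Pa(Radar) = {}.
Ch(Radar) = {Beacon}.
Co-parents of Radar (other parents of its children):
  Beacon: no additional parents.
So the Markov blanket of Radar is {Beacon}.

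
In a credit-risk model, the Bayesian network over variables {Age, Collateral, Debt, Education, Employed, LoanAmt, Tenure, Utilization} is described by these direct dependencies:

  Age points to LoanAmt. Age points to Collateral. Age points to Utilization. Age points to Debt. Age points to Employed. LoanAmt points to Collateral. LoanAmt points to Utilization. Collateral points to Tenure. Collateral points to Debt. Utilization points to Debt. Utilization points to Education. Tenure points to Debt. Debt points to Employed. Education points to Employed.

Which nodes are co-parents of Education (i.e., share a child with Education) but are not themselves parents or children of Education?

Children of Education: Employed.
  Employed's other parents are Age, Debt.
Excluding nodes already adjacent to Education (Employed, Utilization), the co-parent-only contribution is {Age, Debt}.

{Age, Debt}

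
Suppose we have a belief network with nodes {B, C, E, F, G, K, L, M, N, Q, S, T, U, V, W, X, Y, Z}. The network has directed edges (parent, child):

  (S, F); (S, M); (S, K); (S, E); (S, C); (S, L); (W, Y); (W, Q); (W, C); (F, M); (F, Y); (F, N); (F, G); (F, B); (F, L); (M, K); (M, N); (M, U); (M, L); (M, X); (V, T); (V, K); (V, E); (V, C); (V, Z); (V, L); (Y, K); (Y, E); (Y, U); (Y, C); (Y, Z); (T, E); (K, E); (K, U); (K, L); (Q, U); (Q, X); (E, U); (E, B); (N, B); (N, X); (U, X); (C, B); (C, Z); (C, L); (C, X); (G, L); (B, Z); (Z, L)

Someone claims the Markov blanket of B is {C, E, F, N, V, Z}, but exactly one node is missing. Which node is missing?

A node's Markov blanket = Pa ∪ Ch ∪ (parents of Ch other than the node itself).
B has child Z.
B's parents: C, E, F, N.
Co-parents of B (other parents of its children):
  Z's other parents are C, V, Y.
MB(B) = {C, E, F, N, V, Y, Z}.
Comparing with the claimed set, Y is missing.

Y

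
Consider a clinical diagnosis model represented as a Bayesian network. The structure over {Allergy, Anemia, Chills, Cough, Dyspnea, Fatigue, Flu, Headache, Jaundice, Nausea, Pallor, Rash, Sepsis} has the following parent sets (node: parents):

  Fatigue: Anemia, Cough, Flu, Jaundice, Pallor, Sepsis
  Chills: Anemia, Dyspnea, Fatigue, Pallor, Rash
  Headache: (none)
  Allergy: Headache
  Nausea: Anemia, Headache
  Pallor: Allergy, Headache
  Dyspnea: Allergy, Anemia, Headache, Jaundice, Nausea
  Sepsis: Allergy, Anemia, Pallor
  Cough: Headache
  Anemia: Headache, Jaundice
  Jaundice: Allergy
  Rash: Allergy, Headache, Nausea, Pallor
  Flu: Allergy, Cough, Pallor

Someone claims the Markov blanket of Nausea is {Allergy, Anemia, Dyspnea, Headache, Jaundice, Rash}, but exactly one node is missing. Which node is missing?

Pallor

The Markov blanket of a node is its parents, its children, and the other parents of its children.
Nausea has children Dyspnea, Rash.
Nausea's parents: Anemia, Headache.
Co-parents of Nausea (other parents of its children):
  Dyspnea's other parents are Allergy, Anemia, Headache, Jaundice.
  parents(Rash) \ {Nausea} = {Allergy, Headache, Pallor}.
MB(Nausea) = {Allergy, Anemia, Dyspnea, Headache, Jaundice, Pallor, Rash}.
Comparing with the claimed set, Pallor is missing.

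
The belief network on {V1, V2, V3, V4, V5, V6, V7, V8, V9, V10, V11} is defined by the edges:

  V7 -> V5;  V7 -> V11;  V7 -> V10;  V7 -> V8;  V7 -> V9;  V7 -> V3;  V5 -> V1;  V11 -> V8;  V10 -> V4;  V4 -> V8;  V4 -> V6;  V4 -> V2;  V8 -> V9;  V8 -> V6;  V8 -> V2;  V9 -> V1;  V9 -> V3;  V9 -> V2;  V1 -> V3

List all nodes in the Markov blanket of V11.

V11's parents: V7.
V11 has child V8.
Parents of each child, excluding V11:
  parents(V8) \ {V11} = {V4, V7}.
Taking the union gives {V4, V7, V8}.

{V4, V7, V8}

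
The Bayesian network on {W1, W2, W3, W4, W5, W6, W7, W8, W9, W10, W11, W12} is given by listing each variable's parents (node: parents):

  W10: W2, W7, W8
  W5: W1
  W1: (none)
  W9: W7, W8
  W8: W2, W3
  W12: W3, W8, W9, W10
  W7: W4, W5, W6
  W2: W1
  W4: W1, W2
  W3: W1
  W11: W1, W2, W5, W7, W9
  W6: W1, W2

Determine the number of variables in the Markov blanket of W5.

7

W5 has parent W1.
W5's children: W7, W11.
Other parents of W5's children:
  W7 also has parents W4, W6.
  W11's other parents are W1, W2, W7, W9.
MB(W5) = {W1, W2, W4, W6, W7, W9, W11}, which has 7 nodes.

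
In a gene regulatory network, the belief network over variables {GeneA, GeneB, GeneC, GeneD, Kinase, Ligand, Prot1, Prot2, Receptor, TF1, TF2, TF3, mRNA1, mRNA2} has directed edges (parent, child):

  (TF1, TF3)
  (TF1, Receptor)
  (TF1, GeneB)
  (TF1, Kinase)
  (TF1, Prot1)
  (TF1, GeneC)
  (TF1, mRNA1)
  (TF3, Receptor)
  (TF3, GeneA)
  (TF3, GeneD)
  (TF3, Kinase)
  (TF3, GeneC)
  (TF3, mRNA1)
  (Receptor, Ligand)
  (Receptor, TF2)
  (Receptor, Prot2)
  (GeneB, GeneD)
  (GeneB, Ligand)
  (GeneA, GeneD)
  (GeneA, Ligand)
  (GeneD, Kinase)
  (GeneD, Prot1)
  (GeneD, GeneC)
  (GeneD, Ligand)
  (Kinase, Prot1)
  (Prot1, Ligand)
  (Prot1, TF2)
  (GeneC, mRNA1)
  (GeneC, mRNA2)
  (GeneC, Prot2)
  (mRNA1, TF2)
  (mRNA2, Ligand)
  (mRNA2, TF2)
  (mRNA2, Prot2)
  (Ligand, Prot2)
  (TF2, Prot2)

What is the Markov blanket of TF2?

{GeneC, Ligand, Prot1, Prot2, Receptor, mRNA1, mRNA2}

TF2 has parents Prot1, Receptor, mRNA1, mRNA2.
TF2 has child Prot2.
For each child, the remaining parents (spouses of TF2):
  Prot2's other parents are GeneC, Ligand, Receptor, mRNA2.
Union: {Prot1, Receptor, mRNA1, mRNA2} ∪ {Prot2} ∪ {GeneC, Ligand, Receptor, mRNA2} = {GeneC, Ligand, Prot1, Prot2, Receptor, mRNA1, mRNA2}.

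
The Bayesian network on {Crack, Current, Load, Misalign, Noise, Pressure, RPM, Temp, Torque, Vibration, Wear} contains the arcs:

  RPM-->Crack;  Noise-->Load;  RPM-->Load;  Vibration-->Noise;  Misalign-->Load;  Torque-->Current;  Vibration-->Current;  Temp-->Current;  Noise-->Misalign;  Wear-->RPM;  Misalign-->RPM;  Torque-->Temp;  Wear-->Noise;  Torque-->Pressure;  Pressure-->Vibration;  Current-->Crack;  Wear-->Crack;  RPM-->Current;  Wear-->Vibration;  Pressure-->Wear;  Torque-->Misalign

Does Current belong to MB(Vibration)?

Current is a child of Vibration.
So Current ∈ MB(Vibration).

Yes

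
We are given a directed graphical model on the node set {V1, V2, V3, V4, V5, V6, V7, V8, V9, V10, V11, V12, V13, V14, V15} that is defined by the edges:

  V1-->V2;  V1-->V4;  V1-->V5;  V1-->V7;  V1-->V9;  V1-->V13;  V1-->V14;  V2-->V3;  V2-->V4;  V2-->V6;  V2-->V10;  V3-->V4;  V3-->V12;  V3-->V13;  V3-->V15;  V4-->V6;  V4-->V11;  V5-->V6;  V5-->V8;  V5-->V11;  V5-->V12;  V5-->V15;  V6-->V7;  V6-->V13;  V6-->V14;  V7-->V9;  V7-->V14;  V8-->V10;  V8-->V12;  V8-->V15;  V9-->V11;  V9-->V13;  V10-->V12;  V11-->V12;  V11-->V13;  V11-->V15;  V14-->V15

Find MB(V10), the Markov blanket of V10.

By definition, MB(V10) is built from V10's parents, V10's children, and the co-parents of V10.
V10 has parents V2, V8.
V10 has child V12.
Other parents of V10's children:
  V12: V3, V5, V8, V11
So the Markov blanket of V10 is {V2, V3, V5, V8, V11, V12}.

{V2, V3, V5, V8, V11, V12}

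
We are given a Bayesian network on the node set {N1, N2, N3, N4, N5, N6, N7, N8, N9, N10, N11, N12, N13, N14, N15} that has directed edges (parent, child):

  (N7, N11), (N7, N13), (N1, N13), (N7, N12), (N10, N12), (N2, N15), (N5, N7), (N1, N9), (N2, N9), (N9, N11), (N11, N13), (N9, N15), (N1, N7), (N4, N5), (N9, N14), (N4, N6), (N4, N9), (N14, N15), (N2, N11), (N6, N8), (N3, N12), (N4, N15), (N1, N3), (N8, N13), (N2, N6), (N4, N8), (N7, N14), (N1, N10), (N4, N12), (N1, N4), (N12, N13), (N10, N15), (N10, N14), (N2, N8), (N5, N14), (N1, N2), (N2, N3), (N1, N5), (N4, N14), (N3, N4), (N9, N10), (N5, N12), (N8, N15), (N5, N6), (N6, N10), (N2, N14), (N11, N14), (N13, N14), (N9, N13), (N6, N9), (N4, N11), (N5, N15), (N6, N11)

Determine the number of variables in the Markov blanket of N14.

10

Parents of N14: N2, N4, N5, N7, N9, N10, N11, N13.
Children of N14: N15.
Other parents of N14's children:
  parents(N15) \ {N14} = {N2, N4, N5, N8, N9, N10}.
MB(N14) = {N2, N4, N5, N7, N8, N9, N10, N11, N13, N15}, which has 10 nodes.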